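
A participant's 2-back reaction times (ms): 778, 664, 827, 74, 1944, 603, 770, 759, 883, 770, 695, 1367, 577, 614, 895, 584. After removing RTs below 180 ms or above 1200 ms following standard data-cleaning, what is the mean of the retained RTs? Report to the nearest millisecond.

725 ms

Excluded: 74, 1367, 1944
Retained (n=13): Σ = 9419
Mean = 9419/13 = 724.5385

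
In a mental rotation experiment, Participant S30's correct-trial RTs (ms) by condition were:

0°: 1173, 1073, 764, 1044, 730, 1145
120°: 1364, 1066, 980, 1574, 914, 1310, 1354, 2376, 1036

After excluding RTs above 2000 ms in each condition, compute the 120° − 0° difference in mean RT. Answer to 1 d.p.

211.6 ms

120°: exclude 2376
M(0°) = 5929/6 = 988.167
M(120°) = 9598/8 = 1199.750
Difference = 1199.750 − 988.167 = 211.583 ms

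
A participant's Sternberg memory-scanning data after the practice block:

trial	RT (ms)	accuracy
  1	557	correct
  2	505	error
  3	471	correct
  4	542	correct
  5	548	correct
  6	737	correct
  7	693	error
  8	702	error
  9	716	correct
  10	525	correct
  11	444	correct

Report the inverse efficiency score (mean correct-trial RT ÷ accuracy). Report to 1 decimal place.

Correct trials (n=8): 557, 471, 542, 548, 737, 716, 525, 444
Mean correct RT = 4540/8 = 567.5000 ms
Proportion correct = 8/11
IES = 567.5000 / (8/11) = 780.312 ms

780.3 ms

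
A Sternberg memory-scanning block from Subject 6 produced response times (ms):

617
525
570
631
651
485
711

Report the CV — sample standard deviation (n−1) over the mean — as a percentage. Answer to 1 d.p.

n = 7, Σ = 4190, M = 598.5714
Σ(x−M)² = 35907.714; s = √(35907.714/6) = 77.3603
CV = 77.3603 / 598.5714 = 0.12924 = 12.924%

12.9%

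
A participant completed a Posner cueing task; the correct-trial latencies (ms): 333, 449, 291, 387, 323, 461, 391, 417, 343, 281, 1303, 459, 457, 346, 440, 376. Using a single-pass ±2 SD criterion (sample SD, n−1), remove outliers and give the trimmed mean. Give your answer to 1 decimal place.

n = 16, ΣRT = 7057, M = 441.062
Σ(x−M)² = 846622.94; s = √(846622.94/15) = 237.574
Cutoffs: 441.062 ± 2·237.574 → [-34.1, 916.2]
Outside: 1303 → excluded.
Retained (n=15): Σ = 5754, mean = 5754/15 = 383.600

383.6 ms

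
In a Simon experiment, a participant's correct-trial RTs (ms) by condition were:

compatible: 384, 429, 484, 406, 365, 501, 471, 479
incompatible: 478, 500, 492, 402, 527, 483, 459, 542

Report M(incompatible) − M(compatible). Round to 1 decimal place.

45.5 ms

M(compatible) = 3519/8 = 439.875
M(incompatible) = 3883/8 = 485.375
Difference = 485.375 − 439.875 = 45.500 ms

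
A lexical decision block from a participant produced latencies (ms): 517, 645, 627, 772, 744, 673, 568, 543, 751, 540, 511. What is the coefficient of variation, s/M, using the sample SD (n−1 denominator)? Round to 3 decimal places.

0.157

n = 11, Σ = 6891, M = 626.4545
Σ(x−M)² = 96188.727; s = √(96188.727/10) = 98.0759
CV = 98.0759 / 626.4545 = 0.15656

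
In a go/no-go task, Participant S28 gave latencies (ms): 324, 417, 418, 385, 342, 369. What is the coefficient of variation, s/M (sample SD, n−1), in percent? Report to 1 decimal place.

10.3%

n = 6, Σ = 2255, M = 375.8333
Σ(x−M)² = 7434.833; s = √(7434.833/5) = 38.5612
CV = 38.5612 / 375.8333 = 0.10260 = 10.260%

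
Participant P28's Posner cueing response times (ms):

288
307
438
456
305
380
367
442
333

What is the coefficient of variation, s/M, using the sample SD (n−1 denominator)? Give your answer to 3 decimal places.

0.176

n = 9, Σ = 3316, M = 368.4444
Σ(x−M)² = 33578.222; s = √(33578.222/8) = 64.7864
CV = 64.7864 / 368.4444 = 0.17584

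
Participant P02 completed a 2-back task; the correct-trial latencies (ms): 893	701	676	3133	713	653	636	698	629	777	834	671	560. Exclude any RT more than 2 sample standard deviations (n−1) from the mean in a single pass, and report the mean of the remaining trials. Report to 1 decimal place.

n = 13, ΣRT = 11574, M = 890.308
Σ(x−M)² = 5542338.77; s = √(5542338.77/12) = 679.604
Cutoffs: 890.308 ± 2·679.604 → [-468.9, 2249.5]
Outside: 3133 → excluded.
Retained (n=12): Σ = 8441, mean = 8441/12 = 703.417

703.4 ms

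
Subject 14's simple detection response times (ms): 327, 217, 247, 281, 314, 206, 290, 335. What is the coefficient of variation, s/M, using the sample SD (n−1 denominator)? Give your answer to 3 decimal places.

0.178

n = 8, Σ = 2217, M = 277.1250
Σ(x−M)² = 16958.875; s = √(16958.875/7) = 49.2209
CV = 49.2209 / 277.1250 = 0.17761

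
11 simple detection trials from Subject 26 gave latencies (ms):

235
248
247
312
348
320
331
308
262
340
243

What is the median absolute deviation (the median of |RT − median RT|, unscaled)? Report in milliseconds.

40 ms

Sorted: 235, 243, 247, 248, 262, 308, 312, 320, 331, 340, 348 → median = 308
|x − 308|: 73, 60, 61, 4, 40, 12, 23, 0, 46, 32, 65
Sorted deviations: 0, 4, 12, 23, 32, 40, 46, 60, 61, 65, 73 → MAD = 40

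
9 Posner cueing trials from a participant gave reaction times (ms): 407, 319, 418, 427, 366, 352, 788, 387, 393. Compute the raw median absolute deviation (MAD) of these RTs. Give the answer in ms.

27 ms

Sorted: 319, 352, 366, 387, 393, 407, 418, 427, 788 → median = 393
|x − 393|: 14, 74, 25, 34, 27, 41, 395, 6, 0
Sorted deviations: 0, 6, 14, 25, 27, 34, 41, 74, 395 → MAD = 27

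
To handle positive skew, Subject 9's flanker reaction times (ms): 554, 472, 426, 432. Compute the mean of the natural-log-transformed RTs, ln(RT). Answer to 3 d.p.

ln(RT): 6.3172, 6.1570, 6.0544, 6.0684
Σ ln(RT) = 24.5970
Mean = 24.5970/4 = 6.14925

6.149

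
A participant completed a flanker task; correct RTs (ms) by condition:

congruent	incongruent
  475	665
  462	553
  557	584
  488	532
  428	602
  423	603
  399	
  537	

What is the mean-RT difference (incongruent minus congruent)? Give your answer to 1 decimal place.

118.7 ms

M(congruent) = 3769/8 = 471.125
M(incongruent) = 3539/6 = 589.833
Difference = 589.833 − 471.125 = 118.708 ms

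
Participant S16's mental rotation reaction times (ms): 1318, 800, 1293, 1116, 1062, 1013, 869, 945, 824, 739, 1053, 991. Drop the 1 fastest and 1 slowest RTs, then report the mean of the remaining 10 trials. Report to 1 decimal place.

Sorted: 739, 800, 824, 869, 945, 991, 1013, 1053, 1062, 1116, 1293, 1318
Drop lowest 1 (739) and highest 1 (1318)
Remaining (n=10): Σ = 9966, mean = 9966/10 = 996.600

996.6 ms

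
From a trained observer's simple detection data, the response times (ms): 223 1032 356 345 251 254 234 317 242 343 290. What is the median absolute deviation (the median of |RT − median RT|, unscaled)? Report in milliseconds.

53 ms

Sorted: 223, 234, 242, 251, 254, 290, 317, 343, 345, 356, 1032 → median = 290
|x − 290|: 67, 742, 66, 55, 39, 36, 56, 27, 48, 53, 0
Sorted deviations: 0, 27, 36, 39, 48, 53, 55, 56, 66, 67, 742 → MAD = 53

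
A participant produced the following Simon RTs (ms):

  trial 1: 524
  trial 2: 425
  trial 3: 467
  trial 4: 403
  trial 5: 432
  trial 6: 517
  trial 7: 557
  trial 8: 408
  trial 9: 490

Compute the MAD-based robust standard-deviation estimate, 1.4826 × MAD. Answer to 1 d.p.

74.1 ms

Sorted: 403, 408, 425, 432, 467, 490, 517, 524, 557 → median = 467
|x − 467| sorted: 0, 23, 35, 42, 50, 57, 59, 64, 90 → MAD = 50
Robust SD ≈ 1.4826 × 50 = 74.130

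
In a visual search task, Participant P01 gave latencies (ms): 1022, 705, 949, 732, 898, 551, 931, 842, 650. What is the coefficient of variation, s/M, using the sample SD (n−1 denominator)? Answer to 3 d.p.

0.194

n = 9, Σ = 7280, M = 808.8889
Σ(x−M)² = 197452.889; s = √(197452.889/8) = 157.1038
CV = 157.1038 / 808.8889 = 0.19422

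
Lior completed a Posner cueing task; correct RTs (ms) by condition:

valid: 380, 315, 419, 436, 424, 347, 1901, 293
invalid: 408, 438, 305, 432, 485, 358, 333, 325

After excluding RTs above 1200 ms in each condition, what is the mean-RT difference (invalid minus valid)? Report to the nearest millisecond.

valid: exclude 1901
M(valid) = 2614/7 = 373.429
M(invalid) = 3084/8 = 385.500
Difference = 385.500 − 373.429 = 12.071 ms

12 ms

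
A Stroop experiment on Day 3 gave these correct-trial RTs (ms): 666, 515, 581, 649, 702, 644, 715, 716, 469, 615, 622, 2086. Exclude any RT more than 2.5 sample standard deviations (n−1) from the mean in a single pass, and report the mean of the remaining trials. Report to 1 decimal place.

626.7 ms

n = 12, ΣRT = 8980, M = 748.333
Σ(x−M)² = 2015396.67; s = √(2015396.67/11) = 428.040
Cutoffs: 748.333 ± 2.5·428.040 → [-321.8, 1818.4]
Outside: 2086 → excluded.
Retained (n=11): Σ = 6894, mean = 6894/11 = 626.727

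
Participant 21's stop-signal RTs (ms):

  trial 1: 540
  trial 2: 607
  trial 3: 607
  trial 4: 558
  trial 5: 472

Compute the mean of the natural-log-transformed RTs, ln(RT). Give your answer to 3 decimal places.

6.318

ln(RT): 6.2916, 6.4085, 6.4085, 6.3244, 6.1570
Σ ln(RT) = 31.5900
Mean = 31.5900/5 = 6.31799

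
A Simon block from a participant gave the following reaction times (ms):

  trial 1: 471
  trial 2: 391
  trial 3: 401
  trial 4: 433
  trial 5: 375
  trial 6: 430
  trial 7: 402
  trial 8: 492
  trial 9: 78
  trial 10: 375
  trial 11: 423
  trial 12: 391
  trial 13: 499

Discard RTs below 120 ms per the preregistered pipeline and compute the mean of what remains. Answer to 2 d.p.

423.58 ms

Excluded: 78
Retained (n=12): Σ = 5083
Mean = 5083/12 = 423.5833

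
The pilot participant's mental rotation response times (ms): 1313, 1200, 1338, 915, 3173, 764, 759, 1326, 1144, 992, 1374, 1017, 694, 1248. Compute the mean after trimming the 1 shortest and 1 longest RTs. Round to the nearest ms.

Sorted: 694, 759, 764, 915, 992, 1017, 1144, 1200, 1248, 1313, 1326, 1338, 1374, 3173
Drop lowest 1 (694) and highest 1 (3173)
Remaining (n=12): Σ = 13390, mean = 13390/12 = 1115.833

1116 ms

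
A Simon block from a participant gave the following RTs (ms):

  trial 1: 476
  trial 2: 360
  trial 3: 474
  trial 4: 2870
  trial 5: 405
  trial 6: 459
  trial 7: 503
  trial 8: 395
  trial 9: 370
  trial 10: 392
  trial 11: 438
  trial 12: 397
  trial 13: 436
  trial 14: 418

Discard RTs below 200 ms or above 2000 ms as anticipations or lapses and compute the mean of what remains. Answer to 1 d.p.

424.8 ms

Excluded: 2870
Retained (n=13): Σ = 5523
Mean = 5523/13 = 424.8462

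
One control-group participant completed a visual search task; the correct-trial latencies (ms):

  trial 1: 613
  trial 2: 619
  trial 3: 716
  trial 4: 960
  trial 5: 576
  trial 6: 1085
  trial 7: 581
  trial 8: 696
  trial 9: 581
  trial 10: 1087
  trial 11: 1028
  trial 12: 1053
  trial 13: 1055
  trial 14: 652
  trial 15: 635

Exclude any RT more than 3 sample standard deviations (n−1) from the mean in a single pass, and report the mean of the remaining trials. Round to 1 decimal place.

n = 15, ΣRT = 11937, M = 795.800
Σ(x−M)² = 650776.40; s = √(650776.40/14) = 215.602
Cutoffs: 795.800 ± 3·215.602 → [149.0, 1442.6]
No RTs fall outside the cutoffs; all 15 retained. Mean = 11937/15 = 795.800

795.8 ms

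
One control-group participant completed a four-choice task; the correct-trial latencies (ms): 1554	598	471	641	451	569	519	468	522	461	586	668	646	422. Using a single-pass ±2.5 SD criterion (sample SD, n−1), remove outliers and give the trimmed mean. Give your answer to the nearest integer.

540 ms

n = 14, ΣRT = 8576, M = 612.571
Σ(x−M)² = 1037401.43; s = √(1037401.43/13) = 282.489
Cutoffs: 612.571 ± 2.5·282.489 → [-93.7, 1318.8]
Outside: 1554 → excluded.
Retained (n=13): Σ = 7022, mean = 7022/13 = 540.154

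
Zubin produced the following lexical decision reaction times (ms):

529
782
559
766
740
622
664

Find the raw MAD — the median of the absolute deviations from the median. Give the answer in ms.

102 ms

Sorted: 529, 559, 622, 664, 740, 766, 782 → median = 664
|x − 664|: 135, 118, 105, 102, 76, 42, 0
Sorted deviations: 0, 42, 76, 102, 105, 118, 135 → MAD = 102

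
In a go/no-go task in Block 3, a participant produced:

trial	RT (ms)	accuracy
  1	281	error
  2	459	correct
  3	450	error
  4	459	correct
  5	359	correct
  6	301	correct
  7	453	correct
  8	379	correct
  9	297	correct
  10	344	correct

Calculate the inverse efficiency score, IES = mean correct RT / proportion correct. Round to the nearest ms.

Correct trials (n=8): 459, 459, 359, 301, 453, 379, 297, 344
Mean correct RT = 3051/8 = 381.3750 ms
Proportion correct = 8/10
IES = 381.3750 / (8/10) = 476.719 ms

477 ms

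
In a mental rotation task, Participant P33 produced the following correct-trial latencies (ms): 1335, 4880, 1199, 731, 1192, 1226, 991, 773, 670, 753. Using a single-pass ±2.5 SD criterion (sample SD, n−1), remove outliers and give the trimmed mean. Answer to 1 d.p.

985.6 ms

n = 10, ΣRT = 13750, M = 1375.000
Σ(x−M)² = 14181796.00; s = √(14181796.00/9) = 1255.291
Cutoffs: 1375.000 ± 2.5·1255.291 → [-1763.2, 4513.2]
Outside: 4880 → excluded.
Retained (n=9): Σ = 8870, mean = 8870/9 = 985.556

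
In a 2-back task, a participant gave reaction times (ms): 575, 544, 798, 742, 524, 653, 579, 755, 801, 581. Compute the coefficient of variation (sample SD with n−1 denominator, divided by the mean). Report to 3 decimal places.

n = 10, Σ = 6552, M = 655.2000
Σ(x−M)² = 106471.600; s = √(106471.600/9) = 108.7666
CV = 108.7666 / 655.2000 = 0.16601

0.166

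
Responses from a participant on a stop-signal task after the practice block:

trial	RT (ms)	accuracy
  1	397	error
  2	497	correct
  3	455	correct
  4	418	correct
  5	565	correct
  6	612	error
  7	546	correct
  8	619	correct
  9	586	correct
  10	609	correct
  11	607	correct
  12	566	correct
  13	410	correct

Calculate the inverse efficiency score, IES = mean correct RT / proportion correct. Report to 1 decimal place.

631.5 ms

Correct trials (n=11): 497, 455, 418, 565, 546, 619, 586, 609, 607, 566, 410
Mean correct RT = 5878/11 = 534.3636 ms
Proportion correct = 11/13
IES = 534.3636 / (11/13) = 631.521 ms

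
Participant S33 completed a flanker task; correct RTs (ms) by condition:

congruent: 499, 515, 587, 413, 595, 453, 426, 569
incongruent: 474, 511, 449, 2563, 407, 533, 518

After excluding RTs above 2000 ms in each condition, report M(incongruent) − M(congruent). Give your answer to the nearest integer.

-25 ms

incongruent: exclude 2563
M(congruent) = 4057/8 = 507.125
M(incongruent) = 2892/6 = 482.000
Difference = 482.000 − 507.125 = -25.125 ms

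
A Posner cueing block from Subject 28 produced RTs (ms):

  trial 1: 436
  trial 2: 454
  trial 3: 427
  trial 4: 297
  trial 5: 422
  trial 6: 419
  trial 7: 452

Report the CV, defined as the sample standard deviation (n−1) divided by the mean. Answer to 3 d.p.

0.130

n = 7, Σ = 2907, M = 415.2857
Σ(x−M)² = 17463.429; s = √(17463.429/6) = 53.9497
CV = 53.9497 / 415.2857 = 0.12991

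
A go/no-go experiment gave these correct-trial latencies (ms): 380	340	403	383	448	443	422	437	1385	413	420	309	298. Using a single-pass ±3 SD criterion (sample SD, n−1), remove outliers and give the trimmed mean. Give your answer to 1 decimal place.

n = 13, ΣRT = 6081, M = 467.769
Σ(x−M)² = 940078.31; s = √(940078.31/12) = 279.893
Cutoffs: 467.769 ± 3·279.893 → [-371.9, 1307.4]
Outside: 1385 → excluded.
Retained (n=12): Σ = 4696, mean = 4696/12 = 391.333

391.3 ms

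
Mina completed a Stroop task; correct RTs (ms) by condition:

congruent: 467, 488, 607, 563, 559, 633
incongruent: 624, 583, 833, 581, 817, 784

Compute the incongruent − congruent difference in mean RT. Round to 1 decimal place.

M(congruent) = 3317/6 = 552.833
M(incongruent) = 4222/6 = 703.667
Difference = 703.667 − 552.833 = 150.833 ms

150.8 ms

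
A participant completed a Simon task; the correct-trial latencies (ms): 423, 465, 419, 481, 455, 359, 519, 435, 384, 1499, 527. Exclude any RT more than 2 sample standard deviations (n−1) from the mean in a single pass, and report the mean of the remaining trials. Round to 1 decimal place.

n = 11, ΣRT = 5966, M = 542.364
Σ(x−M)² = 1033012.55; s = √(1033012.55/10) = 321.405
Cutoffs: 542.364 ± 2·321.405 → [-100.4, 1185.2]
Outside: 1499 → excluded.
Retained (n=10): Σ = 4467, mean = 4467/10 = 446.700

446.7 ms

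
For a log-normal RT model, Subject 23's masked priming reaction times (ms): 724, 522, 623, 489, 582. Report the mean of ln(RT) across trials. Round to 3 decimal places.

6.367

ln(RT): 6.5848, 6.2577, 6.4345, 6.1924, 6.3665
Σ ln(RT) = 31.8358
Mean = 31.8358/5 = 6.36717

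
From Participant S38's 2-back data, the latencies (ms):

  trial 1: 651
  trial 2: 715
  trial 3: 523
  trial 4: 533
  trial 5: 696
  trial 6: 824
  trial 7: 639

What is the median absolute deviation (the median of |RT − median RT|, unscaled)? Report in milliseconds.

Sorted: 523, 533, 639, 651, 696, 715, 824 → median = 651
|x − 651|: 0, 64, 128, 118, 45, 173, 12
Sorted deviations: 0, 12, 45, 64, 118, 128, 173 → MAD = 64

64 ms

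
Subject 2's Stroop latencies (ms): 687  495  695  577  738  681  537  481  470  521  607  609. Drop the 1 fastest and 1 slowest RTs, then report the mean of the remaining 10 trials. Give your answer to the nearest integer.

589 ms

Sorted: 470, 481, 495, 521, 537, 577, 607, 609, 681, 687, 695, 738
Drop lowest 1 (470) and highest 1 (738)
Remaining (n=10): Σ = 5890, mean = 5890/10 = 589.000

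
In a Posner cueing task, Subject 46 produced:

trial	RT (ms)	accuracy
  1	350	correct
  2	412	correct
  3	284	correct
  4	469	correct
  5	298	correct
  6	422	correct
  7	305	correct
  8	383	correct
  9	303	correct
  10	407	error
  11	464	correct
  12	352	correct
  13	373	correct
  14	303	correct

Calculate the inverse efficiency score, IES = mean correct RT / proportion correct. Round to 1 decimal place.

390.8 ms

Correct trials (n=13): 350, 412, 284, 469, 298, 422, 305, 383, 303, 464, 352, 373, 303
Mean correct RT = 4718/13 = 362.9231 ms
Proportion correct = 13/14
IES = 362.9231 / (13/14) = 390.840 ms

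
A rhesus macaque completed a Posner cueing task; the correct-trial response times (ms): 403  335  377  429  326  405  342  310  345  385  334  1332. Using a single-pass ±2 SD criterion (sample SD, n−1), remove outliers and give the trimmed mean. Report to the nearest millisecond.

363 ms

n = 12, ΣRT = 5323, M = 443.583
Σ(x−M)² = 876004.92; s = √(876004.92/11) = 282.200
Cutoffs: 443.583 ± 2·282.200 → [-120.8, 1008.0]
Outside: 1332 → excluded.
Retained (n=11): Σ = 3991, mean = 3991/11 = 362.818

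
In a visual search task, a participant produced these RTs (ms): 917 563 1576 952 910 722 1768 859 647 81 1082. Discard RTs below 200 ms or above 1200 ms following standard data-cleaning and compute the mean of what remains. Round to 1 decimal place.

831.5 ms

Excluded: 81, 1576, 1768
Retained (n=8): Σ = 6652
Mean = 6652/8 = 831.5000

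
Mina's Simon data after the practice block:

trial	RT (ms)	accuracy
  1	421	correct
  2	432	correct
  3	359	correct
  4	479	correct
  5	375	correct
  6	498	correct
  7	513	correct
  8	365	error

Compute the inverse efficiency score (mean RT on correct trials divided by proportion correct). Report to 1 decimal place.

502.4 ms

Correct trials (n=7): 421, 432, 359, 479, 375, 498, 513
Mean correct RT = 3077/7 = 439.5714 ms
Proportion correct = 7/8
IES = 439.5714 / (7/8) = 502.367 ms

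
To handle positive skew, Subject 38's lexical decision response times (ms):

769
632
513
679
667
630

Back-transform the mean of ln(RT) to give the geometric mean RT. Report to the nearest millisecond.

644 ms

ln(RT): 6.6451, 6.4489, 6.2403, 6.5206, 6.5028, 6.4457
Mean ln(RT) = 38.8034/6 = 6.46723
Geometric mean = exp(6.46723) = 643.70 ms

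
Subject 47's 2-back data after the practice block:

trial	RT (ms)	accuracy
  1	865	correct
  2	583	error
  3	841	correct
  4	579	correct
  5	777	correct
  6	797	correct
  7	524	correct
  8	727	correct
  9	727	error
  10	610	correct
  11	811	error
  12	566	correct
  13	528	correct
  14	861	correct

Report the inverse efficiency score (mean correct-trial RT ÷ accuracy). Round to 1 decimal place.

888.0 ms

Correct trials (n=11): 865, 841, 579, 777, 797, 524, 727, 610, 566, 528, 861
Mean correct RT = 7675/11 = 697.7273 ms
Proportion correct = 11/14
IES = 697.7273 / (11/14) = 888.017 ms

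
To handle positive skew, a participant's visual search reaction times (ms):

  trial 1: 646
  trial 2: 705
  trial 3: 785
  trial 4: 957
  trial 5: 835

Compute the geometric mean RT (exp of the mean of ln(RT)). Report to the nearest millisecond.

ln(RT): 6.4708, 6.5582, 6.6657, 6.8638, 6.7274
Mean ln(RT) = 33.2859/5 = 6.65718
Geometric mean = exp(6.65718) = 778.36 ms

778 ms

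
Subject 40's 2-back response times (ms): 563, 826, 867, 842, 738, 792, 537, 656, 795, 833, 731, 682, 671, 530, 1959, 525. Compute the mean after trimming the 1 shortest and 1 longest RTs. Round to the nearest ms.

719 ms

Sorted: 525, 530, 537, 563, 656, 671, 682, 731, 738, 792, 795, 826, 833, 842, 867, 1959
Drop lowest 1 (525) and highest 1 (1959)
Remaining (n=14): Σ = 10063, mean = 10063/14 = 718.786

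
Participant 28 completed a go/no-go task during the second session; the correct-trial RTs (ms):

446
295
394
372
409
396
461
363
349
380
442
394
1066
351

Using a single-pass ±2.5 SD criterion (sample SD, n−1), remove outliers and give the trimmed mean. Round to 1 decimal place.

388.6 ms

n = 14, ΣRT = 6118, M = 437.000
Σ(x−M)² = 450740.00; s = √(450740.00/13) = 186.205
Cutoffs: 437.000 ± 2.5·186.205 → [-28.5, 902.5]
Outside: 1066 → excluded.
Retained (n=13): Σ = 5052, mean = 5052/13 = 388.615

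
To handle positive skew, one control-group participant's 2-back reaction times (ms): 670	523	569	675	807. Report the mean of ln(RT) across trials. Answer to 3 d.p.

6.464

ln(RT): 6.5073, 6.2596, 6.3439, 6.5147, 6.6933
Σ ln(RT) = 32.3188
Mean = 32.3188/5 = 6.46376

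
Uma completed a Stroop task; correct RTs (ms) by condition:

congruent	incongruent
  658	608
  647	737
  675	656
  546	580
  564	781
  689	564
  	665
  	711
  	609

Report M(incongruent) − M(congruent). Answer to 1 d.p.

26.9 ms

M(congruent) = 3779/6 = 629.833
M(incongruent) = 5911/9 = 656.778
Difference = 656.778 − 629.833 = 26.944 ms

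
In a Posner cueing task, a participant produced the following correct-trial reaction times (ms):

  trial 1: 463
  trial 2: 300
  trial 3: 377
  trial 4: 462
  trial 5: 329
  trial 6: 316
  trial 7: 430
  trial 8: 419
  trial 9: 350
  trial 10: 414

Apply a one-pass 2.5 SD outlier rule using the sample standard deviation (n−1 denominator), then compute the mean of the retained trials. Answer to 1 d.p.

n = 10, ΣRT = 3860, M = 386.000
Σ(x−M)² = 32436.00; s = √(32436.00/9) = 60.033
Cutoffs: 386.000 ± 2.5·60.033 → [235.9, 536.1]
No RTs fall outside the cutoffs; all 10 retained. Mean = 3860/10 = 386.000

386.0 ms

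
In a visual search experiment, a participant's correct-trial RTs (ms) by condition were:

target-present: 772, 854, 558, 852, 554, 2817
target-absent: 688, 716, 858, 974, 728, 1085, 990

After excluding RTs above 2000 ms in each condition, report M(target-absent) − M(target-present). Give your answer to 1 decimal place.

target-present: exclude 2817
M(target-present) = 3590/5 = 718.000
M(target-absent) = 6039/7 = 862.714
Difference = 862.714 − 718.000 = 144.714 ms

144.7 ms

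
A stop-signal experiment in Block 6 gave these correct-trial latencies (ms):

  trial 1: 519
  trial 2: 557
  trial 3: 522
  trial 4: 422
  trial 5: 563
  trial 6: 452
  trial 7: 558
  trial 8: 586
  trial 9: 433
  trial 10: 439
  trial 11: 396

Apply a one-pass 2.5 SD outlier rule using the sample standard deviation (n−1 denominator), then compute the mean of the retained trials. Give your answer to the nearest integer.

n = 11, ΣRT = 5447, M = 495.182
Σ(x−M)² = 45981.64; s = √(45981.64/10) = 67.810
Cutoffs: 495.182 ± 2.5·67.810 → [325.7, 664.7]
No RTs fall outside the cutoffs; all 11 retained. Mean = 5447/11 = 495.182

495 ms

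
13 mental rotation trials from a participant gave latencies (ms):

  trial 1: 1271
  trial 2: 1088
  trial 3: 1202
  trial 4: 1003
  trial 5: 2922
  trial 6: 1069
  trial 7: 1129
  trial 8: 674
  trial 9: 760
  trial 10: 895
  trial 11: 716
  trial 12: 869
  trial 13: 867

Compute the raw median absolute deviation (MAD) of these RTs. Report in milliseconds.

136 ms

Sorted: 674, 716, 760, 867, 869, 895, 1003, 1069, 1088, 1129, 1202, 1271, 2922 → median = 1003
|x − 1003|: 268, 85, 199, 0, 1919, 66, 126, 329, 243, 108, 287, 134, 136
Sorted deviations: 0, 66, 85, 108, 126, 134, 136, 199, 243, 268, 287, 329, 1919 → MAD = 136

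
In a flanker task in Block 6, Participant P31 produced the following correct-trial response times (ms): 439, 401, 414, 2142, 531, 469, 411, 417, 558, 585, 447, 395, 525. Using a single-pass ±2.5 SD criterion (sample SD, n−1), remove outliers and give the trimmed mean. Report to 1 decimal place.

n = 13, ΣRT = 7734, M = 594.923
Σ(x−M)² = 2641726.92; s = √(2641726.92/12) = 469.195
Cutoffs: 594.923 ± 2.5·469.195 → [-578.1, 1767.9]
Outside: 2142 → excluded.
Retained (n=12): Σ = 5592, mean = 5592/12 = 466.000

466.0 ms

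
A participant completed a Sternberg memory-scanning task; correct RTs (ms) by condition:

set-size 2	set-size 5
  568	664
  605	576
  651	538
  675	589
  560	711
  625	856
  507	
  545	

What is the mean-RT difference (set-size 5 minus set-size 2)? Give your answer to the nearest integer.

M(set-size 2) = 4736/8 = 592.000
M(set-size 5) = 3934/6 = 655.667
Difference = 655.667 − 592.000 = 63.667 ms

64 ms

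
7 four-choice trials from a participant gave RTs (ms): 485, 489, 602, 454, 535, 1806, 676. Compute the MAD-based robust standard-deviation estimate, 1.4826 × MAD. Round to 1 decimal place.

99.3 ms

Sorted: 454, 485, 489, 535, 602, 676, 1806 → median = 535
|x − 535| sorted: 0, 46, 50, 67, 81, 141, 1271 → MAD = 67
Robust SD ≈ 1.4826 × 67 = 99.334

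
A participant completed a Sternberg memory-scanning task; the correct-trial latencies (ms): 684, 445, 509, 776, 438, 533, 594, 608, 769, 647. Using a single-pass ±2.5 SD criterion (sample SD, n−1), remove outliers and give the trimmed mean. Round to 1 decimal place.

n = 10, ΣRT = 6003, M = 600.300
Σ(x−M)² = 131940.10; s = √(131940.10/9) = 121.079
Cutoffs: 600.300 ± 2.5·121.079 → [297.6, 903.0]
No RTs fall outside the cutoffs; all 10 retained. Mean = 6003/10 = 600.300

600.3 ms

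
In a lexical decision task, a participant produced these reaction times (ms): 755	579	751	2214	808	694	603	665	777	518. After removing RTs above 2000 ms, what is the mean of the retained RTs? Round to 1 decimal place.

Excluded: 2214
Retained (n=9): Σ = 6150
Mean = 6150/9 = 683.3333

683.3 ms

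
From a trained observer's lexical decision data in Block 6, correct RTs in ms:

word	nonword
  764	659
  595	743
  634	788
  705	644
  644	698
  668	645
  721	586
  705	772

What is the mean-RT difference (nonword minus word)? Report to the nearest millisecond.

12 ms

M(word) = 5436/8 = 679.500
M(nonword) = 5535/8 = 691.875
Difference = 691.875 − 679.500 = 12.375 ms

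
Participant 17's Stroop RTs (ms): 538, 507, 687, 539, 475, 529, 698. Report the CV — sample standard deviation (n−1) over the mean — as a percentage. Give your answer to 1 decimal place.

n = 7, Σ = 3973, M = 567.5714
Σ(x−M)² = 46691.714; s = √(46691.714/6) = 88.2154
CV = 88.2154 / 567.5714 = 0.15543 = 15.543%

15.5%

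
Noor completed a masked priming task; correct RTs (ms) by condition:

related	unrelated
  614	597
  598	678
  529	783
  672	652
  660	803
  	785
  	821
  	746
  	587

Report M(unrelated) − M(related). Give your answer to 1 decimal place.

102.3 ms

M(related) = 3073/5 = 614.600
M(unrelated) = 6452/9 = 716.889
Difference = 716.889 − 614.600 = 102.289 ms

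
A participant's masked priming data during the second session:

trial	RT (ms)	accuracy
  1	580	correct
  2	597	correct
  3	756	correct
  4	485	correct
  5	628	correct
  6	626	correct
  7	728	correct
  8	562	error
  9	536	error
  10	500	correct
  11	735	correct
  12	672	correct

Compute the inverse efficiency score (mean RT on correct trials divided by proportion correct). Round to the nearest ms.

Correct trials (n=10): 580, 597, 756, 485, 628, 626, 728, 500, 735, 672
Mean correct RT = 6307/10 = 630.7000 ms
Proportion correct = 10/12
IES = 630.7000 / (10/12) = 756.840 ms

757 ms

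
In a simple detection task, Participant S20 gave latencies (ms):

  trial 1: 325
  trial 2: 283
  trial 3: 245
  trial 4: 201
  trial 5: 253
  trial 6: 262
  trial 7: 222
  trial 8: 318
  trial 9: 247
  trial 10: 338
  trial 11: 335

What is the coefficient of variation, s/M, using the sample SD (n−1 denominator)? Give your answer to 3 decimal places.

0.173

n = 11, Σ = 3029, M = 275.3636
Σ(x−M)² = 22602.545; s = √(22602.545/10) = 47.5421
CV = 47.5421 / 275.3636 = 0.17265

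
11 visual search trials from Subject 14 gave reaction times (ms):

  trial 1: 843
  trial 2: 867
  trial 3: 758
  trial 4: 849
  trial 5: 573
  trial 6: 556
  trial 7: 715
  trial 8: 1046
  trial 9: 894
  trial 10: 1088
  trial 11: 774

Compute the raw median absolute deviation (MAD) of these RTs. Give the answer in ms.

Sorted: 556, 573, 715, 758, 774, 843, 849, 867, 894, 1046, 1088 → median = 843
|x − 843|: 0, 24, 85, 6, 270, 287, 128, 203, 51, 245, 69
Sorted deviations: 0, 6, 24, 51, 69, 85, 128, 203, 245, 270, 287 → MAD = 85

85 ms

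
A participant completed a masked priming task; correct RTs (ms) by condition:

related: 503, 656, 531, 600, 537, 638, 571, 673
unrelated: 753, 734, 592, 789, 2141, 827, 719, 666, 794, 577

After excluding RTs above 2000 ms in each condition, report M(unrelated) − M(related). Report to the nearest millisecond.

128 ms

unrelated: exclude 2141
M(related) = 4709/8 = 588.625
M(unrelated) = 6451/9 = 716.778
Difference = 716.778 − 588.625 = 128.153 ms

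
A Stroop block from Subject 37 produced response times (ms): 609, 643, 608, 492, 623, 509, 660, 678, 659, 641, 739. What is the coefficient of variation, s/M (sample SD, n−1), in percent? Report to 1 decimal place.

11.4%

n = 11, Σ = 6861, M = 623.7273
Σ(x−M)² = 50442.182; s = √(50442.182/10) = 71.0227
CV = 71.0227 / 623.7273 = 0.11387 = 11.387%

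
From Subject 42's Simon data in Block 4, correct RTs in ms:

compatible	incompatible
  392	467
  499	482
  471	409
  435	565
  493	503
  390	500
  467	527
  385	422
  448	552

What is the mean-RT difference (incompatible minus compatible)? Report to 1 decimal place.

M(compatible) = 3980/9 = 442.222
M(incompatible) = 4427/9 = 491.889
Difference = 491.889 − 442.222 = 49.667 ms

49.7 ms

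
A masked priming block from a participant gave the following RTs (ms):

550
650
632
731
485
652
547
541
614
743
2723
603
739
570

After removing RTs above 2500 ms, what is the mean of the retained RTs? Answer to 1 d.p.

Excluded: 2723
Retained (n=13): Σ = 8057
Mean = 8057/13 = 619.7692

619.8 ms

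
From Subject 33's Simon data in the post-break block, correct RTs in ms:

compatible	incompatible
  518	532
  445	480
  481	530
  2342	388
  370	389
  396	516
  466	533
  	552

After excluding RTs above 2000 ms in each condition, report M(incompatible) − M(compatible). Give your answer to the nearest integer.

44 ms

compatible: exclude 2342
M(compatible) = 2676/6 = 446.000
M(incompatible) = 3920/8 = 490.000
Difference = 490.000 − 446.000 = 44.000 ms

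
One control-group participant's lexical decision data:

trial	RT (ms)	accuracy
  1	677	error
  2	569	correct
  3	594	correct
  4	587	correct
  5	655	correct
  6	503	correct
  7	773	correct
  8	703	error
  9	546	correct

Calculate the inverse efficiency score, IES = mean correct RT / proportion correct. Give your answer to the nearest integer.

Correct trials (n=7): 569, 594, 587, 655, 503, 773, 546
Mean correct RT = 4227/7 = 603.8571 ms
Proportion correct = 7/9
IES = 603.8571 / (7/9) = 776.388 ms

776 ms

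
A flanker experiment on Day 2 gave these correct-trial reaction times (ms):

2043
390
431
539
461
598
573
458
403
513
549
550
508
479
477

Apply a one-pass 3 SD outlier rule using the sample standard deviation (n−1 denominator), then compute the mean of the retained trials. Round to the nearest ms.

495 ms

n = 15, ΣRT = 8972, M = 598.133
Σ(x−M)² = 2288509.73; s = √(2288509.73/14) = 404.308
Cutoffs: 598.133 ± 3·404.308 → [-614.8, 1811.1]
Outside: 2043 → excluded.
Retained (n=14): Σ = 6929, mean = 6929/14 = 494.929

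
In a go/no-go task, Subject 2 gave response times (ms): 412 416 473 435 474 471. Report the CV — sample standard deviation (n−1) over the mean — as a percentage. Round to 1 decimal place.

n = 6, Σ = 2681, M = 446.8333
Σ(x−M)² = 4310.833; s = √(4310.833/5) = 29.3627
CV = 29.3627 / 446.8333 = 0.06571 = 6.571%

6.6%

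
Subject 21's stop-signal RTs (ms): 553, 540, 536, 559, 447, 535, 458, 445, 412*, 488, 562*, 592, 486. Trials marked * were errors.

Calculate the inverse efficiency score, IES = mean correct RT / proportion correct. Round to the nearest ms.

Correct trials (n=11): 553, 540, 536, 559, 447, 535, 458, 445, 488, 592, 486
Mean correct RT = 5639/11 = 512.6364 ms
Proportion correct = 11/13
IES = 512.6364 / (11/13) = 605.843 ms

606 ms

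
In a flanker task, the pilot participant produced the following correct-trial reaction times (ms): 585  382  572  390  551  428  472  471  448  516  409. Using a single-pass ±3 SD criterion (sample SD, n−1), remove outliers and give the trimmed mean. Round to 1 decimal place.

474.9 ms

n = 11, ΣRT = 5224, M = 474.909
Σ(x−M)² = 52158.91; s = √(52158.91/10) = 72.221
Cutoffs: 474.909 ± 3·72.221 → [258.2, 691.6]
No RTs fall outside the cutoffs; all 11 retained. Mean = 5224/11 = 474.909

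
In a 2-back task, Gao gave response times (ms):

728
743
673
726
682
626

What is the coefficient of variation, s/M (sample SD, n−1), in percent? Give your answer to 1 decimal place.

6.3%

n = 6, Σ = 4178, M = 696.3333
Σ(x−M)² = 9757.333; s = √(9757.333/5) = 44.1754
CV = 44.1754 / 696.3333 = 0.06344 = 6.344%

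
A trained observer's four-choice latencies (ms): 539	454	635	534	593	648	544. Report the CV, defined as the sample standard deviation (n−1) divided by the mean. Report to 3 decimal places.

0.119

n = 7, Σ = 3947, M = 563.8571
Σ(x−M)² = 26962.857; s = √(26962.857/6) = 67.0359
CV = 67.0359 / 563.8571 = 0.11889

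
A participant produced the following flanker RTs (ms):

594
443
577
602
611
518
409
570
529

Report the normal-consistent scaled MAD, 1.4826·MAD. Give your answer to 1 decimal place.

Sorted: 409, 443, 518, 529, 570, 577, 594, 602, 611 → median = 570
|x − 570| sorted: 0, 7, 24, 32, 41, 41, 52, 127, 161 → MAD = 41
Robust SD ≈ 1.4826 × 41 = 60.787

60.8 ms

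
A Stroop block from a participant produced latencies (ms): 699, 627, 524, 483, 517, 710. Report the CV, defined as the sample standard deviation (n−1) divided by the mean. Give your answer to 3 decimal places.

n = 6, Σ = 3560, M = 593.3333
Σ(x−M)² = 48717.333; s = √(48717.333/5) = 98.7090
CV = 98.7090 / 593.3333 = 0.16636

0.166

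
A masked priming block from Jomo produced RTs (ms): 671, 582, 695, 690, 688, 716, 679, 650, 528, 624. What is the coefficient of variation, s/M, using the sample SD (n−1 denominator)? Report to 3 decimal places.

0.090

n = 10, Σ = 6523, M = 652.3000
Σ(x−M)² = 30838.100; s = √(30838.100/9) = 58.5359
CV = 58.5359 / 652.3000 = 0.08974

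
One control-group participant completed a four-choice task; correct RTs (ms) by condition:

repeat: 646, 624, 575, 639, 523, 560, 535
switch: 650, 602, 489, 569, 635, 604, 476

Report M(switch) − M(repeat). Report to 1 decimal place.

-11.0 ms

M(repeat) = 4102/7 = 586.000
M(switch) = 4025/7 = 575.000
Difference = 575.000 − 586.000 = -11.000 ms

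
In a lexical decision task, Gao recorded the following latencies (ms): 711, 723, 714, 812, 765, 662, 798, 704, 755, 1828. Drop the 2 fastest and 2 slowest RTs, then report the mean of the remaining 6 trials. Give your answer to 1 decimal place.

744.3 ms

Sorted: 662, 704, 711, 714, 723, 755, 765, 798, 812, 1828
Drop lowest 2 (662, 704) and highest 2 (812, 1828)
Remaining (n=6): Σ = 4466, mean = 4466/6 = 744.333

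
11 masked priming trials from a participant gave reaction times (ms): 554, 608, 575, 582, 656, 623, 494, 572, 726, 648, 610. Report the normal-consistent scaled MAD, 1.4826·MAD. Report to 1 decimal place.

53.4 ms

Sorted: 494, 554, 572, 575, 582, 608, 610, 623, 648, 656, 726 → median = 608
|x − 608| sorted: 0, 2, 15, 26, 33, 36, 40, 48, 54, 114, 118 → MAD = 36
Robust SD ≈ 1.4826 × 36 = 53.374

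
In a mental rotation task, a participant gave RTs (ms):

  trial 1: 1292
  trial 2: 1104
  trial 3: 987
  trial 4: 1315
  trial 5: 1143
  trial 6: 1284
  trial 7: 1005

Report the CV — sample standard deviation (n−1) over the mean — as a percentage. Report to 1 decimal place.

11.9%

n = 7, Σ = 8130, M = 1161.4286
Σ(x−M)² = 114189.714; s = √(114189.714/6) = 137.9551
CV = 137.9551 / 1161.4286 = 0.11878 = 11.878%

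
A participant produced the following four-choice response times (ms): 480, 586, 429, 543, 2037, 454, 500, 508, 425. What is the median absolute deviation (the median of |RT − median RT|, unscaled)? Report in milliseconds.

Sorted: 425, 429, 454, 480, 500, 508, 543, 586, 2037 → median = 500
|x − 500|: 20, 86, 71, 43, 1537, 46, 0, 8, 75
Sorted deviations: 0, 8, 20, 43, 46, 71, 75, 86, 1537 → MAD = 46

46 ms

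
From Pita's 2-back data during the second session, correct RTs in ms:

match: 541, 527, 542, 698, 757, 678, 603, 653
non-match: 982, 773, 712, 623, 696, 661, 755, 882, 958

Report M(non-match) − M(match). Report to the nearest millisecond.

158 ms

M(match) = 4999/8 = 624.875
M(non-match) = 7042/9 = 782.444
Difference = 782.444 − 624.875 = 157.569 ms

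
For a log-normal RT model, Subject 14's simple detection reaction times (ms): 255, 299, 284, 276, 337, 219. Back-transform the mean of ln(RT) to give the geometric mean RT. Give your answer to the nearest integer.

276 ms

ln(RT): 5.5413, 5.7004, 5.6490, 5.6204, 5.8201, 5.3891
Mean ln(RT) = 33.7202/6 = 5.62004
Geometric mean = exp(5.62004) = 275.90 ms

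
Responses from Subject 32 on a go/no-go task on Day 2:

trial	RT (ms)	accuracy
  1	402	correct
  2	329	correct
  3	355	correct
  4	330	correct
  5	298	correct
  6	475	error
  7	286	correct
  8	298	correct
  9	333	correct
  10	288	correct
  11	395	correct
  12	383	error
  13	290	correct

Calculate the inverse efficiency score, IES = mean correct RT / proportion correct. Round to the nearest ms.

387 ms

Correct trials (n=11): 402, 329, 355, 330, 298, 286, 298, 333, 288, 395, 290
Mean correct RT = 3604/11 = 327.6364 ms
Proportion correct = 11/13
IES = 327.6364 / (11/13) = 387.207 ms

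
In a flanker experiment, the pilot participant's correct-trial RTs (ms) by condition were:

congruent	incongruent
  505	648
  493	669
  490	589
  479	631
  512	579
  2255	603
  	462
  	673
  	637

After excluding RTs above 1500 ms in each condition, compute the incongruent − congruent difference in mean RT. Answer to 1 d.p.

congruent: exclude 2255
M(congruent) = 2479/5 = 495.800
M(incongruent) = 5491/9 = 610.111
Difference = 610.111 − 495.800 = 114.311 ms

114.3 ms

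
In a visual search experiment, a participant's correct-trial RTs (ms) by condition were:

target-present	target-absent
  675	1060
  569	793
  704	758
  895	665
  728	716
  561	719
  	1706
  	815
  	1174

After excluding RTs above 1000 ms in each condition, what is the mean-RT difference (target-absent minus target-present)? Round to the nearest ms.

target-absent: exclude 1060, 1706, 1174
M(target-present) = 4132/6 = 688.667
M(target-absent) = 4466/6 = 744.333
Difference = 744.333 − 688.667 = 55.667 ms

56 ms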